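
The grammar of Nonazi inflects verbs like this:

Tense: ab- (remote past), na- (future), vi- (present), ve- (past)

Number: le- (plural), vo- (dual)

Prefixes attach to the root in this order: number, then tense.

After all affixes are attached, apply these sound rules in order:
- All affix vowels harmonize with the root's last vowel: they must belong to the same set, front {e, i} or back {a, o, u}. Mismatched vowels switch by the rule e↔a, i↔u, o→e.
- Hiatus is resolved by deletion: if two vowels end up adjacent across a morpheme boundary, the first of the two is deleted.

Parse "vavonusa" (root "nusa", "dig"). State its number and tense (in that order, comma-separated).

Segment: ve-vo-nusa.
number: vo- → dual.
tense: ve- → past.

dual, past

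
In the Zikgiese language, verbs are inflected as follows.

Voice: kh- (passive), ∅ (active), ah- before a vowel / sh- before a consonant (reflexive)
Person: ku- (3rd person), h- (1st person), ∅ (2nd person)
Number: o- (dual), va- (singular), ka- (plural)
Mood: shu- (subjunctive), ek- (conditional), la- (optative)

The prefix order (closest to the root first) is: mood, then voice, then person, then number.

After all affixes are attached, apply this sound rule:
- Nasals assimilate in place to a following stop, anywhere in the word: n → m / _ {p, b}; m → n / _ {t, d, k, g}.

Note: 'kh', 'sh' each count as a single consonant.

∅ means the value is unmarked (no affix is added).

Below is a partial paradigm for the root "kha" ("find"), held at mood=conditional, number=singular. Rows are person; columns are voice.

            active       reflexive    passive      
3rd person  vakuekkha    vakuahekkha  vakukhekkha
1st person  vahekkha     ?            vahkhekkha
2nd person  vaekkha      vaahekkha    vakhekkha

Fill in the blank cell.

Attach mood conditional ek- → ekkha.
Attach voice reflexive ah- (before vowel 'e') → ahekkha.
Attach person 1st person h- → hahekkha.
Attach number singular va- → vahahekkha.
Nasal assimilation: no change.

vahahekkha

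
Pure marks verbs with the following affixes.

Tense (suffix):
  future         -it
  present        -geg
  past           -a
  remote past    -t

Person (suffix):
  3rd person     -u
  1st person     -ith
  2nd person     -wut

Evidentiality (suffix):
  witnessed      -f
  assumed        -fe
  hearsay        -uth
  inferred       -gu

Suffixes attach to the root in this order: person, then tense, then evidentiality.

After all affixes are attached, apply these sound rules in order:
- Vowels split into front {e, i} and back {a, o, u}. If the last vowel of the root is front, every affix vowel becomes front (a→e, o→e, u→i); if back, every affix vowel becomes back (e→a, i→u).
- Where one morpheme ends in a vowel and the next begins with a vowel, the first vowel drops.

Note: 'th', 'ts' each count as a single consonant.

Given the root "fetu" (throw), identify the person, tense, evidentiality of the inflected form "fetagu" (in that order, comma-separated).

Segment: fetu-u-a-gu.
person: -u → 3rd person.
tense: -a → past.
evidentiality: -gu → inferred.

3rd person, past, inferred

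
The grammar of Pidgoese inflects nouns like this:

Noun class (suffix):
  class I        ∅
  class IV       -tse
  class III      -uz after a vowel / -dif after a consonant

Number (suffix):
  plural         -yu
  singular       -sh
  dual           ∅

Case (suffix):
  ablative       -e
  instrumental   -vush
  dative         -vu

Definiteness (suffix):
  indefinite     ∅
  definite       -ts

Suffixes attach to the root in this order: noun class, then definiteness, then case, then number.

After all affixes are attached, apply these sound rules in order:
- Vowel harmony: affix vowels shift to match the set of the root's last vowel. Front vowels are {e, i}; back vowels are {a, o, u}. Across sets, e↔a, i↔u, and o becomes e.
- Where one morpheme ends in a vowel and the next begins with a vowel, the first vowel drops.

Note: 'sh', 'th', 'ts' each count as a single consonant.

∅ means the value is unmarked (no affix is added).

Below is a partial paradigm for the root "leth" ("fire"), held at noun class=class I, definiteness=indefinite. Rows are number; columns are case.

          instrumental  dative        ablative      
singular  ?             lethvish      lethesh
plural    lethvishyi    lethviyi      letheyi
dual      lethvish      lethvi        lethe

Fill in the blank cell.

lethvishsh

noun class = class I: zero marking, form stays leth.
definiteness = indefinite: zero marking, form stays leth.
Attach case instrumental -vush → lethvush.
Attach number singular -sh → lethvushsh.
Apply vowel harmony: lethvushsh → lethvishsh.
Vowel deletion: no change.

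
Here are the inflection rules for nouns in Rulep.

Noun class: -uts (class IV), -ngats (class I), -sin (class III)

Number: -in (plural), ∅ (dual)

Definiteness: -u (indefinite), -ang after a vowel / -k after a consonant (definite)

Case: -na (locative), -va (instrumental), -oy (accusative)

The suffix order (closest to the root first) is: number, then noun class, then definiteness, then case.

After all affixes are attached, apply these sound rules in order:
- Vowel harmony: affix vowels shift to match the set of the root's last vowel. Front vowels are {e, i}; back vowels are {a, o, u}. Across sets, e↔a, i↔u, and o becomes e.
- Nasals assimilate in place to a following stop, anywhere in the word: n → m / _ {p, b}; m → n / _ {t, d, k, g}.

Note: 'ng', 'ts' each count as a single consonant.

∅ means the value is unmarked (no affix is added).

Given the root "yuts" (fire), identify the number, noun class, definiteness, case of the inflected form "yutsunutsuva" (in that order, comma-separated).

plural, class IV, indefinite, instrumental

Segment: yuts-in-uts-u-va.
number: -in → plural.
noun class: -uts → class IV.
definiteness: -u → indefinite.
case: -va → instrumental.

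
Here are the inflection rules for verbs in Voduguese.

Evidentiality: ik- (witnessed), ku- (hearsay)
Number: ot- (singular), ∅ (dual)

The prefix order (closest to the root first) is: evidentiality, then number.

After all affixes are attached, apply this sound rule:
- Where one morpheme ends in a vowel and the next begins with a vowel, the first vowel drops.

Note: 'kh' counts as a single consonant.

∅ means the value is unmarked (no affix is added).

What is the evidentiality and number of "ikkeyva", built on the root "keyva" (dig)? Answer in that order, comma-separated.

Segment: ik-keyva.
evidentiality: ik- → witnessed.
number: ∅ → dual.

witnessed, dual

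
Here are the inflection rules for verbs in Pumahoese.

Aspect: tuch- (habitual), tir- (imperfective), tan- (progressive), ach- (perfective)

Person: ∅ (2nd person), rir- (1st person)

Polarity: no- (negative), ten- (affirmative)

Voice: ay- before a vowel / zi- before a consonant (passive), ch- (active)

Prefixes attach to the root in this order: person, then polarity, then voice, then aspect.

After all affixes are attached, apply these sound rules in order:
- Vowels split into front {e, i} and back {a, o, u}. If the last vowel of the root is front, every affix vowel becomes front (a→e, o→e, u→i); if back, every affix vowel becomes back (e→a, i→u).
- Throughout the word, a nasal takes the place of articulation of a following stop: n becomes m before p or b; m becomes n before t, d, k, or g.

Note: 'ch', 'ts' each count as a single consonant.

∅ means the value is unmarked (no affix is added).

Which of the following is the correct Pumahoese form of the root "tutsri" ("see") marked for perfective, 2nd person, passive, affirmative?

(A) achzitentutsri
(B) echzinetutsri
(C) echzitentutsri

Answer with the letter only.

person = 2nd person: zero marking, form stays tutsri.
Attach polarity affirmative ten- → tentutsri.
Attach voice passive zi- (before consonant 't') → zitentutsri.
Attach aspect perfective ach- → achzitentutsri.
Apply vowel harmony: achzitentutsri → echzitentutsri.
Nasal assimilation: no change.
So the correct form is echzitentutsri, option (C).
(B) echzinetutsri is wrong: it uses negative instead of affirmative for polarity.
(A) achzitentutsri is wrong: it fails to apply the sound rule(s).

C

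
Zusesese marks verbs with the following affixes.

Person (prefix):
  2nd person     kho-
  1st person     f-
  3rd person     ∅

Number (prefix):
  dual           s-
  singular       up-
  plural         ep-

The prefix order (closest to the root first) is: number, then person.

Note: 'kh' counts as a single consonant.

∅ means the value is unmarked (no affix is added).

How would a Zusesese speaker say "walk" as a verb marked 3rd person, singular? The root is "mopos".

Attach number singular up- → upmopos.
person = 3rd person: zero marking, form stays upmopos.

upmopos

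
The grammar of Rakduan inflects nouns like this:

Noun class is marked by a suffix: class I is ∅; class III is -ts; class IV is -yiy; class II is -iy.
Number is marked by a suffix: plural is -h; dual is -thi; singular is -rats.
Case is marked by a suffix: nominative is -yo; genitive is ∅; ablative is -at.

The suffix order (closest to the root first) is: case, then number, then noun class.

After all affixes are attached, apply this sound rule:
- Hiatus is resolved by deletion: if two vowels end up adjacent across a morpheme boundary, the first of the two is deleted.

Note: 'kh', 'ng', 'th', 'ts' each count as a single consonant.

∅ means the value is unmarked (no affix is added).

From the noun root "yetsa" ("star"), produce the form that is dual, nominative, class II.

Attach case nominative -yo → yetsayo.
Attach number dual -thi → yetsayothi.
Attach noun class class II -iy → yetsayothiiy.
Apply vowel deletion: yetsayothiiy → yetsayothiy.

yetsayothiy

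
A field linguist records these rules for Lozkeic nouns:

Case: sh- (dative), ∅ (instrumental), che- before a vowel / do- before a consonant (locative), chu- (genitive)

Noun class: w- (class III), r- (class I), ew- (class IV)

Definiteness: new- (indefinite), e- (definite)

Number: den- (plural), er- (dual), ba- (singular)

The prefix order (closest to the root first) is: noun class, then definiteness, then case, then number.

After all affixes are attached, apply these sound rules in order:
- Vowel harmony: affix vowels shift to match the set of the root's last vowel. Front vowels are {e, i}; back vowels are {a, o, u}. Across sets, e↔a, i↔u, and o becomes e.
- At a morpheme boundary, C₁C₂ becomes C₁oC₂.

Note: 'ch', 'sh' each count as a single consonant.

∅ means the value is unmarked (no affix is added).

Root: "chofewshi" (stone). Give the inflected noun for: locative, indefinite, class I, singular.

Attach noun class class I r- → rchofewshi.
Attach definiteness indefinite new- → newrchofewshi.
Attach case locative do- (before consonant 'n') → donewrchofewshi.
Attach number singular ba- → badonewrchofewshi.
Apply vowel harmony: badonewrchofewshi → bedenewrchofewshi.
Apply epenthesis: bedenewrchofewshi → bedeneworochofewshi.

bedeneworochofewshi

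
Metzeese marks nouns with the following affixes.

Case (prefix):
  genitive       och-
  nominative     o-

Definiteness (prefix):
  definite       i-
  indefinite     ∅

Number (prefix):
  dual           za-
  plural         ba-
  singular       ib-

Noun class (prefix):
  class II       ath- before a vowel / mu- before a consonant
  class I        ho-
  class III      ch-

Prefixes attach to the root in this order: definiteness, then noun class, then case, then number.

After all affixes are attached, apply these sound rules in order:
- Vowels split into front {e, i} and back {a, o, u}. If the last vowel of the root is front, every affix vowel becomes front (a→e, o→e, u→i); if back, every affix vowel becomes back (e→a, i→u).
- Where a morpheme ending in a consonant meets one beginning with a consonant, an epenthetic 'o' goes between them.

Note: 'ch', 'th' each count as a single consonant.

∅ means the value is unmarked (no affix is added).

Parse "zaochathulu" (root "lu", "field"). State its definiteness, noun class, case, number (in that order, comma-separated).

Segment: za-och-ath-i-lu.
definiteness: i- → definite.
noun class: ath/mu- → class II.
case: och- → genitive.
number: za- → dual.

definite, class II, genitive, dual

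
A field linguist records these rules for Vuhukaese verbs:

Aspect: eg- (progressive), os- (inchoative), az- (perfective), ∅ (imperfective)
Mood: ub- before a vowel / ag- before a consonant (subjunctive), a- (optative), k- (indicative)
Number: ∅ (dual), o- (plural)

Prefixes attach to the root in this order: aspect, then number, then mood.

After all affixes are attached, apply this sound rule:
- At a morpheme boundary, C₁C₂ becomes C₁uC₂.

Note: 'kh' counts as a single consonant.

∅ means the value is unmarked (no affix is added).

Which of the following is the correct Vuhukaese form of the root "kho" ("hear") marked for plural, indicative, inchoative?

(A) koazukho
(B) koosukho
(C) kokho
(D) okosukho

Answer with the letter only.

Attach aspect inchoative os- → oskho.
Attach number plural o- → ooskho.
Attach mood indicative k- → kooskho.
Apply epenthesis: kooskho → koosukho.
So the correct form is koosukho, option (B).
(D) okosukho is wrong: it has the affixes in the wrong order.
(A) koazukho is wrong: it uses perfective instead of inchoative for aspect.
(C) kokho is wrong: it uses imperfective instead of inchoative for aspect.

B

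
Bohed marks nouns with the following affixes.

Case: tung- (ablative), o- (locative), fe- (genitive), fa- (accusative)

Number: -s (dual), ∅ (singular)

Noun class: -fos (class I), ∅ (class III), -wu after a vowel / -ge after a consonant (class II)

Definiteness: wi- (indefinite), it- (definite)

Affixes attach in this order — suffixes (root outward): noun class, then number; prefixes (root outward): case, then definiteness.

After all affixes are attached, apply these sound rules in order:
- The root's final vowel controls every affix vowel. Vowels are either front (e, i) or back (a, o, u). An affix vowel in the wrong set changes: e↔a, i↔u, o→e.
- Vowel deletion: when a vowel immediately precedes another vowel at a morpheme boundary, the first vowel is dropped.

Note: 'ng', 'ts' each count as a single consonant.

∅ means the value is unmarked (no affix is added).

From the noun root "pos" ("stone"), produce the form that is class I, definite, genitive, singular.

utfaposfos

Attach case genitive fe- → fepos.
Attach definiteness definite it- → itfepos.
Attach noun class class I -fos → itfeposfos.
number = singular: zero marking, form stays itfeposfos.
Apply vowel harmony: itfeposfos → utfaposfos.
Vowel deletion: no change.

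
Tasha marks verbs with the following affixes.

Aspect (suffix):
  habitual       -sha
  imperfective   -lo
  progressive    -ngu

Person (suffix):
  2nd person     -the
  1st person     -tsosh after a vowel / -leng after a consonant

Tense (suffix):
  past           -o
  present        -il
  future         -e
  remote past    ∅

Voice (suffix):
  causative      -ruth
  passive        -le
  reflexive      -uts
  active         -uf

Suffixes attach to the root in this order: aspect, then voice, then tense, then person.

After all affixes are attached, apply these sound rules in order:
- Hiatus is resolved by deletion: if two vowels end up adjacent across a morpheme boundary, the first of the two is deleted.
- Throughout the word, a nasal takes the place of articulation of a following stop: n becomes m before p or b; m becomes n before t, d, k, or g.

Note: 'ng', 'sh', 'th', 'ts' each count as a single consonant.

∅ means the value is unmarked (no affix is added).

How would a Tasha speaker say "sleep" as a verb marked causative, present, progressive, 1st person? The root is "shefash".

Attach aspect progressive -ngu → shefashngu.
Attach voice causative -ruth → shefashnguruth.
Attach tense present -il → shefashnguruthil.
Attach person 1st person -leng (after consonant 'l') → shefashnguruthilleng.
Vowel deletion: no change.
Nasal assimilation: no change.

shefashnguruthilleng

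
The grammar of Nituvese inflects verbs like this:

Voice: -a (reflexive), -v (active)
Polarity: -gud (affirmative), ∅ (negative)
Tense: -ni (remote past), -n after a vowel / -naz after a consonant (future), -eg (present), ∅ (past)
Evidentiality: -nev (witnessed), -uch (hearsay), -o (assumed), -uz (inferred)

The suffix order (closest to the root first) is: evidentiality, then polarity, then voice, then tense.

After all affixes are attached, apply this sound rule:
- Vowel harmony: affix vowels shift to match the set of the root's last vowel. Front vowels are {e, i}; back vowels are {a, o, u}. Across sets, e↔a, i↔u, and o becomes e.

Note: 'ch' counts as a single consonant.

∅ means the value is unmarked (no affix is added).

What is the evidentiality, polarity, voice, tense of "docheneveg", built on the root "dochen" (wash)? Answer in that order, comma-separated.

assumed, negative, active, present

Segment: dochen-o-v-eg.
evidentiality: -o → assumed.
polarity: ∅ → negative.
voice: -v → active.
tense: -eg → present.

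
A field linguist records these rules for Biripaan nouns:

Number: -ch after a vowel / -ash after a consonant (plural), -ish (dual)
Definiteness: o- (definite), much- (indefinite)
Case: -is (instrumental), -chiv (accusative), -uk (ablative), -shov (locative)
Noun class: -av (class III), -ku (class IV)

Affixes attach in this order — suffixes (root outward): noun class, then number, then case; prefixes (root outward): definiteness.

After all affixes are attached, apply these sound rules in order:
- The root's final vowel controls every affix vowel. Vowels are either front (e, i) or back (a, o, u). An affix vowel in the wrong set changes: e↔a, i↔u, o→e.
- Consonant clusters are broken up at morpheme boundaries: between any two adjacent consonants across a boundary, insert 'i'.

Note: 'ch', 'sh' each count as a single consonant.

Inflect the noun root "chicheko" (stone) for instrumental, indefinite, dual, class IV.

Attach noun class class IV -ku → chichekoku.
Attach number dual -ish → chichekokuish.
Attach definiteness indefinite much- → muchchichekokuish.
Attach case instrumental -is → muchchichekokuishis.
Apply vowel harmony: muchchichekokuishis → muchchichekokuushus.
Apply epenthesis: muchchichekokuushus → muchichichekokuushus.

muchichichekokuushus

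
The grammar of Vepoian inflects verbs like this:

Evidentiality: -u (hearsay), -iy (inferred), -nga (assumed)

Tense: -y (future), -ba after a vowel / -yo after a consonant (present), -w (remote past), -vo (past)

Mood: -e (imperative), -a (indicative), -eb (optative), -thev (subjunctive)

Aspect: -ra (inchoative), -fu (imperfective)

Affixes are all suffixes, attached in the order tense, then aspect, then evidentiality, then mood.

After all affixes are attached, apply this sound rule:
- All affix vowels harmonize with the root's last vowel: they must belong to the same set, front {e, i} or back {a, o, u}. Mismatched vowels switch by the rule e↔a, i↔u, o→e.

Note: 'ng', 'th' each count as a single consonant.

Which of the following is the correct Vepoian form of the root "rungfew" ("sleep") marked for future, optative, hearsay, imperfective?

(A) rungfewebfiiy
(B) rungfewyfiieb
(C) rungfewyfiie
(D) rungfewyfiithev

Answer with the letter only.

Attach tense future -y → rungfewy.
Attach aspect imperfective -fu → rungfewyfu.
Attach evidentiality hearsay -u → rungfewyfuu.
Attach mood optative -eb → rungfewyfuueb.
Apply vowel harmony: rungfewyfuueb → rungfewyfiieb.
So the correct form is rungfewyfiieb, option (B).
(D) rungfewyfiithev is wrong: it uses subjunctive instead of optative for mood.
(C) rungfewyfiie is wrong: it uses indicative instead of optative for mood.
(A) rungfewebfiiy is wrong: it has the affixes in the wrong order.

B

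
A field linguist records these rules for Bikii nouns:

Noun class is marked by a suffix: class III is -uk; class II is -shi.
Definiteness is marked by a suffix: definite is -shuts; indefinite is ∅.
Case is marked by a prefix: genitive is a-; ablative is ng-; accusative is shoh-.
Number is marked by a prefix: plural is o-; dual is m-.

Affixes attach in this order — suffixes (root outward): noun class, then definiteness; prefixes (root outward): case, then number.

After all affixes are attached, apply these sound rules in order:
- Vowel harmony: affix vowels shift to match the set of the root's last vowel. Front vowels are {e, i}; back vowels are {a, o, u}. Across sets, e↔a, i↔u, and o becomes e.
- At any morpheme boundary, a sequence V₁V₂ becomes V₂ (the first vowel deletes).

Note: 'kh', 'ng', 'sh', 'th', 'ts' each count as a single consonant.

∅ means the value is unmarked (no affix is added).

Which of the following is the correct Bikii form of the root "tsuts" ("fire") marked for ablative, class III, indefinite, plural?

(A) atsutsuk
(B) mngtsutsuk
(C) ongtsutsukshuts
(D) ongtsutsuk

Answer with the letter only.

Attach noun class class III -uk → tsutsuk.
Attach case ablative ng- → ngtsutsuk.
definiteness = indefinite: zero marking, form stays ngtsutsuk.
Attach number plural o- → ongtsutsuk.
Vowel harmony: no change.
Vowel deletion: no change.
So the correct form is ongtsutsuk, option (D).
(A) atsutsuk is wrong: it uses genitive instead of ablative for case.
(C) ongtsutsukshuts is wrong: it uses definite instead of indefinite for definiteness.
(B) mngtsutsuk is wrong: it uses dual instead of plural for number.

D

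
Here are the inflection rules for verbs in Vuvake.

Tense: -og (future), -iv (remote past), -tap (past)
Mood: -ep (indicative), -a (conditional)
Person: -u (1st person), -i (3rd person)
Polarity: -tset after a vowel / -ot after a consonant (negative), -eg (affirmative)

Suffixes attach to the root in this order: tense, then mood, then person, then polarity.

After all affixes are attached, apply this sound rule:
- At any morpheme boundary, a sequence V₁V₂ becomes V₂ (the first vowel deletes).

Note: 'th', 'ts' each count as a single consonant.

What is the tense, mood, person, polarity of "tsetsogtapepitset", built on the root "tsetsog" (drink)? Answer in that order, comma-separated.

past, indicative, 3rd person, negative

Segment: tsetsog-tap-ep-i-tset.
tense: -tap → past.
mood: -ep → indicative.
person: -i → 3rd person.
polarity: -tset/ot → negative.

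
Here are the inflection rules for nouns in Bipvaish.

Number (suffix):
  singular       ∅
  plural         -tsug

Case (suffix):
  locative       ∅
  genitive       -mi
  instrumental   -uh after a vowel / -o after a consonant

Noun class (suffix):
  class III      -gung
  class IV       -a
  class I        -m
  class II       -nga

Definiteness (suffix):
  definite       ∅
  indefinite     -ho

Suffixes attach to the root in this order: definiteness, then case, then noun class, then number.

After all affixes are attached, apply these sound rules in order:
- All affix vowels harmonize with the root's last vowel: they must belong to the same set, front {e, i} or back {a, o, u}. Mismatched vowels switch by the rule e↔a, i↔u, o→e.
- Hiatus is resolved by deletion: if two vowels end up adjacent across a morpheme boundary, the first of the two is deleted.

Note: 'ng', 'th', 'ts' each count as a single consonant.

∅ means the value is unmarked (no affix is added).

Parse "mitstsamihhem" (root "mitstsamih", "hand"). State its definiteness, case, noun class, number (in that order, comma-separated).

Segment: mitstsamih-ho-m.
definiteness: -ho → indefinite.
case: ∅ → locative.
noun class: -m → class I.
number: ∅ → singular.

indefinite, locative, class I, singular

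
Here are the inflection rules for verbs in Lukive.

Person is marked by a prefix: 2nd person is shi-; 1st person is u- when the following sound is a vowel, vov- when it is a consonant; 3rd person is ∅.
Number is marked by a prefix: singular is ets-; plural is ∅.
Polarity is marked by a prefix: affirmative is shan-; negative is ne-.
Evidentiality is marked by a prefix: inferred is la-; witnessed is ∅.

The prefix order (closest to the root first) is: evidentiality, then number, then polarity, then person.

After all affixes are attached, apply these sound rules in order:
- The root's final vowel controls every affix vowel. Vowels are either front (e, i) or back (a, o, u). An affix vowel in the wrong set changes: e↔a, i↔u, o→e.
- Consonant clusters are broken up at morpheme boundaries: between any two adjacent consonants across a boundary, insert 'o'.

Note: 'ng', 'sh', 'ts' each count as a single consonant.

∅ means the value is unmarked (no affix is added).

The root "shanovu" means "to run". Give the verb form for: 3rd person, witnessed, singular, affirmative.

evidentiality = witnessed: zero marking, form stays shanovu.
Attach number singular ets- → etsshanovu.
Attach polarity affirmative shan- → shanetsshanovu.
person = 3rd person: zero marking, form stays shanetsshanovu.
Apply vowel harmony: shanetsshanovu → shanatsshanovu.
Apply epenthesis: shanatsshanovu → shanatsoshanovu.

shanatsoshanovu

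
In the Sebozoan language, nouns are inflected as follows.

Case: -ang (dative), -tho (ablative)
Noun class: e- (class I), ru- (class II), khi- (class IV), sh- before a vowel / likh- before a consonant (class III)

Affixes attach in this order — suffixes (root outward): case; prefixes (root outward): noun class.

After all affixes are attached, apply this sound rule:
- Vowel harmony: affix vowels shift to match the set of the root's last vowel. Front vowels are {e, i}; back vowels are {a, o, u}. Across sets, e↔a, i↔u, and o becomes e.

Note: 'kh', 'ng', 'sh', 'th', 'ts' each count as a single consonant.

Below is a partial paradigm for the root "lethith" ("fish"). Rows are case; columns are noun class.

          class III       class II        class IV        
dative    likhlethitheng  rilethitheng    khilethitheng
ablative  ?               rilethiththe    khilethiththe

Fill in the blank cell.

Attach noun class class III likh- (before consonant 'l') → likhlethith.
Attach case ablative -tho → likhlethiththo.
Apply vowel harmony: likhlethiththo → likhlethiththe.

likhlethiththe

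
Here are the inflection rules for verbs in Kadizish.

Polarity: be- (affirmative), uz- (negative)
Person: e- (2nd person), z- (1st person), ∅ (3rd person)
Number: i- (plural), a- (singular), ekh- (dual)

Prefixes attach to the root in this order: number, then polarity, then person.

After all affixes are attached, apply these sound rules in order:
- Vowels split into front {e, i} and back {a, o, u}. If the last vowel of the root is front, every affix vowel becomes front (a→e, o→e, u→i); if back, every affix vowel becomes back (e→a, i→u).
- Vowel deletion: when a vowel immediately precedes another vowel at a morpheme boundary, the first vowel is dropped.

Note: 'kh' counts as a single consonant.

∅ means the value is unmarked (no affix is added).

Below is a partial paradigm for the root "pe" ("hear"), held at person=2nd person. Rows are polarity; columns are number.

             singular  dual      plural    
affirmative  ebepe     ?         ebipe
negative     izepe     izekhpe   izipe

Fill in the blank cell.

Attach number dual ekh- → ekhpe.
Attach polarity affirmative be- → beekhpe.
Attach person 2nd person e- → ebeekhpe.
Vowel harmony: no change.
Apply vowel deletion: ebeekhpe → ebekhpe.

ebekhpe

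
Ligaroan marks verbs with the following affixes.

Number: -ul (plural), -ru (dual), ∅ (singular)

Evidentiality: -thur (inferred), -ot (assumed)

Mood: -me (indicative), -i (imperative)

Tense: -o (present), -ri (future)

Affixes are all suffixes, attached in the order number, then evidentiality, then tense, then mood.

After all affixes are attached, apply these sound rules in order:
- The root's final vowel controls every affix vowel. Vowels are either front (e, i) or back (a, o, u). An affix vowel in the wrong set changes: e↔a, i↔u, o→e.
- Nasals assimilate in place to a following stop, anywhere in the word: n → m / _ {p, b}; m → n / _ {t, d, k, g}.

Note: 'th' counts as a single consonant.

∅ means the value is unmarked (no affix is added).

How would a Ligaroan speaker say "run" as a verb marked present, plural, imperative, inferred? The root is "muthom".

Attach number plural -ul → muthomul.
Attach evidentiality inferred -thur → muthomulthur.
Attach tense present -o → muthomulthuro.
Attach mood imperative -i → muthomulthuroi.
Apply vowel harmony: muthomulthuroi → muthomulthurou.
Nasal assimilation: no change.

muthomulthurou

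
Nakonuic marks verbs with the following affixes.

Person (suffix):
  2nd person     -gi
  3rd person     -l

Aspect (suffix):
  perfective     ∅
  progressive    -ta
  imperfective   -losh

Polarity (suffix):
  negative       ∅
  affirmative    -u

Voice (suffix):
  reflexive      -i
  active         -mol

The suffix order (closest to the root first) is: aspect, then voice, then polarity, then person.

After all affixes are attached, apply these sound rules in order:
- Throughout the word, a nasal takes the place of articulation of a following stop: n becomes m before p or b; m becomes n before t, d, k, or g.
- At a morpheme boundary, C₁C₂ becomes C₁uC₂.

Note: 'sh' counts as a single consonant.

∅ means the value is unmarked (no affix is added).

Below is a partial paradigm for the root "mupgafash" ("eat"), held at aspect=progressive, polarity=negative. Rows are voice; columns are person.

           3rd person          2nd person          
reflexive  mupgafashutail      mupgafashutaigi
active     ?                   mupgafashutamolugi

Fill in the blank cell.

Attach aspect progressive -ta → mupgafashta.
Attach voice active -mol → mupgafashtamol.
polarity = negative: zero marking, form stays mupgafashtamol.
Attach person 3rd person -l → mupgafashtamoll.
Nasal assimilation: no change.
Apply epenthesis: mupgafashtamoll → mupgafashutamolul.

mupgafashutamolul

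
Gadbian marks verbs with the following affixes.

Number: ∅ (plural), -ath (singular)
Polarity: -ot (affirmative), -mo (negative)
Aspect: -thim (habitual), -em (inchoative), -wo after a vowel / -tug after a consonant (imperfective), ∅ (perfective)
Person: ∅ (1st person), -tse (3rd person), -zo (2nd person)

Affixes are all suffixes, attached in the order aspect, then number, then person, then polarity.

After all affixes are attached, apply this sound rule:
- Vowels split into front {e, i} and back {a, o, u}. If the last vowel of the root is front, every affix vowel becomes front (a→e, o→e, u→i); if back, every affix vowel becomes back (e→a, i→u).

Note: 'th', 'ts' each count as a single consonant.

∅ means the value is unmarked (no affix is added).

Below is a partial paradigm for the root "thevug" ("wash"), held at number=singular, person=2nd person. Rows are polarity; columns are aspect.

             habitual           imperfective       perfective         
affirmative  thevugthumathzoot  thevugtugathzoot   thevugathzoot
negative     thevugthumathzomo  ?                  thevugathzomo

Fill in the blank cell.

thevugtugathzomo

Attach aspect imperfective -tug (after consonant 'g') → thevugtug.
Attach number singular -ath → thevugtugath.
Attach person 2nd person -zo → thevugtugathzo.
Attach polarity negative -mo → thevugtugathzomo.
Vowel harmony: no change.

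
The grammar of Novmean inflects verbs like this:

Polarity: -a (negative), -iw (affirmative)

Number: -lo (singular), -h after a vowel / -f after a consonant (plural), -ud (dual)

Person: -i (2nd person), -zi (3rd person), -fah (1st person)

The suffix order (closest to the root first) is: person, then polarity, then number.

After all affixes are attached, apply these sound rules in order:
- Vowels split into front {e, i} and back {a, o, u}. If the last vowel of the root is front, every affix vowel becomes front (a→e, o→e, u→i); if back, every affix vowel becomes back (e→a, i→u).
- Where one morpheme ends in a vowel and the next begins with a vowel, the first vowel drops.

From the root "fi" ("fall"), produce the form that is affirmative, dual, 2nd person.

Attach person 2nd person -i → fii.
Attach polarity affirmative -iw → fiiiw.
Attach number dual -ud → fiiiwud.
Apply vowel harmony: fiiiwud → fiiiwid.
Apply vowel deletion: fiiiwid → fiwid.

fiwid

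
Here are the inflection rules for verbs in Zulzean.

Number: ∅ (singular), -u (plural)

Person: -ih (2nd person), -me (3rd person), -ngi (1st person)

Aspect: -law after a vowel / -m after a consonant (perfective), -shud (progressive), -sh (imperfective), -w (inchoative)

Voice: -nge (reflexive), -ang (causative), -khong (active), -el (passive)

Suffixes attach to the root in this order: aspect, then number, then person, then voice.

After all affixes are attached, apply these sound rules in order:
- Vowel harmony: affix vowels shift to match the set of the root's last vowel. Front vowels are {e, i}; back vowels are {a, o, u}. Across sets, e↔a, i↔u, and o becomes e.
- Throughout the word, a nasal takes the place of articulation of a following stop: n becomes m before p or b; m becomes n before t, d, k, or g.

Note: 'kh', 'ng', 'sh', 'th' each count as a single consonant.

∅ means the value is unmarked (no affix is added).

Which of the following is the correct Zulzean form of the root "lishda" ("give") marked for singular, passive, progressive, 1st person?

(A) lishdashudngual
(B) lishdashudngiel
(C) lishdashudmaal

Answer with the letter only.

Attach aspect progressive -shud → lishdashud.
number = singular: zero marking, form stays lishdashud.
Attach person 1st person -ngi → lishdashudngi.
Attach voice passive -el → lishdashudngiel.
Apply vowel harmony: lishdashudngiel → lishdashudngual.
Nasal assimilation: no change.
So the correct form is lishdashudngual, option (A).
(B) lishdashudngiel is wrong: it fails to apply the sound rule(s).
(C) lishdashudmaal is wrong: it uses 3rd person instead of 1st person for person.

A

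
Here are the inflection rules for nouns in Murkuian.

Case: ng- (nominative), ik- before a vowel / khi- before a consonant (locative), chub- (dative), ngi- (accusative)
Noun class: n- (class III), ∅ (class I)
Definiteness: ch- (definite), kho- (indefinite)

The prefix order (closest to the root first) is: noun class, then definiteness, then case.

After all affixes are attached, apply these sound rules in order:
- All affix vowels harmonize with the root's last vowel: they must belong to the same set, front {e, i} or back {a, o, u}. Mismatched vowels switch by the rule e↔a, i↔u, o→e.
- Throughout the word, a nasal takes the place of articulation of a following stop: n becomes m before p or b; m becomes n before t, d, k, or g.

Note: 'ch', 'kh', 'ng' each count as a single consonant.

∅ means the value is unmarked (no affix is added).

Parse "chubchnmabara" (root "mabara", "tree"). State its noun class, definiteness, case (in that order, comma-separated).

class III, definite, dative

Segment: chub-ch-n-mabara.
noun class: n- → class III.
definiteness: ch- → definite.
case: chub- → dative.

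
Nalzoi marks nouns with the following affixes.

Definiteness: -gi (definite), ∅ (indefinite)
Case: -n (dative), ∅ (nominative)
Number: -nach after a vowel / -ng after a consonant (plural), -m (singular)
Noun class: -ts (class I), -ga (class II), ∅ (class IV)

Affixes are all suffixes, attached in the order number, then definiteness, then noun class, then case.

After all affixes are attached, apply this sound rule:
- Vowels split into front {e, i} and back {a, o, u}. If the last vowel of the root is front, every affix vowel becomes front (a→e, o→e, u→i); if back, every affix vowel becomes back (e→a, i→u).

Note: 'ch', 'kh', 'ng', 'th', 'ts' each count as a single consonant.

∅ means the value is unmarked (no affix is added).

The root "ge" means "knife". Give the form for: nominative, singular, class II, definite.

gemgige

Attach number singular -m → gem.
Attach definiteness definite -gi → gemgi.
Attach noun class class II -ga → gemgiga.
case = nominative: zero marking, form stays gemgiga.
Apply vowel harmony: gemgiga → gemgige.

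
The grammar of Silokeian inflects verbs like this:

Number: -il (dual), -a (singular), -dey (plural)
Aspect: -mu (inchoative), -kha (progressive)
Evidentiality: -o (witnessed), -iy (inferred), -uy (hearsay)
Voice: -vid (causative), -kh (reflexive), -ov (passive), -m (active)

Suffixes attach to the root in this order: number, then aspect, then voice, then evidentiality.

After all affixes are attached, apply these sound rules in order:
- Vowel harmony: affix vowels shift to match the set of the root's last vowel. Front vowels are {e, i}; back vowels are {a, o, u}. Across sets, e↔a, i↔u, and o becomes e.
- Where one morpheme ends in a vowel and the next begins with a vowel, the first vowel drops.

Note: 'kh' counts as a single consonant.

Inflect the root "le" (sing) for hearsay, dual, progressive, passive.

lilkheviy

Attach number dual -il → leil.
Attach aspect progressive -kha → leilkha.
Attach voice passive -ov → leilkhaov.
Attach evidentiality hearsay -uy → leilkhaovuy.
Apply vowel harmony: leilkhaovuy → leilkheeviy.
Apply vowel deletion: leilkheeviy → lilkheviy.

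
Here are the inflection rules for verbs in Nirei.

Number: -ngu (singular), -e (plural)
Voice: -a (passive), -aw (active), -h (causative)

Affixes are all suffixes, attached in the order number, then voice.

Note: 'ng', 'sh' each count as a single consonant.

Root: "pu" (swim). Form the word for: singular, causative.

Attach number singular -ngu → pungu.
Attach voice causative -h → punguh.

punguh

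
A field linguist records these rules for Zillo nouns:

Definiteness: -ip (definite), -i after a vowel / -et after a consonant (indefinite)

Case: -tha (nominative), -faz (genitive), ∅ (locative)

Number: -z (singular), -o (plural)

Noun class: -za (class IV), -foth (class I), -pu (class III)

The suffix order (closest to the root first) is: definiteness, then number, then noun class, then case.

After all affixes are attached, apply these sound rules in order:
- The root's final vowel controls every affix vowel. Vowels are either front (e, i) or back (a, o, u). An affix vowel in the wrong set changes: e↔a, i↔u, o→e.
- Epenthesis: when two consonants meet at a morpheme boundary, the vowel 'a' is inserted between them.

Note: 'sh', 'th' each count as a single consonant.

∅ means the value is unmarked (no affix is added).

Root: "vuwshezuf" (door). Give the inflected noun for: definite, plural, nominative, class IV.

Attach definiteness definite -ip → vuwshezufip.
Attach number plural -o → vuwshezufipo.
Attach noun class class IV -za → vuwshezufipoza.
Attach case nominative -tha → vuwshezufipozatha.
Apply vowel harmony: vuwshezufipozatha → vuwshezufupozatha.
Epenthesis: no change.

vuwshezufupozatha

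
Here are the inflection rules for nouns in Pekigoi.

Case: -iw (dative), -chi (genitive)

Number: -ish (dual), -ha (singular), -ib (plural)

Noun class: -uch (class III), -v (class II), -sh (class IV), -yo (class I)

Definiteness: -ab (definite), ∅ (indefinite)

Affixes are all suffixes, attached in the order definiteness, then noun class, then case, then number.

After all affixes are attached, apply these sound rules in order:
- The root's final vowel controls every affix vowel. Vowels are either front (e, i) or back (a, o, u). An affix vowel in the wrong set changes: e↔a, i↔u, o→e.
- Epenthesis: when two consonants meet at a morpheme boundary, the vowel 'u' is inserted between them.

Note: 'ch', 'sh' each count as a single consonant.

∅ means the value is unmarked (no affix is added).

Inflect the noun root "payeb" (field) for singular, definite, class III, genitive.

payebebichuchihe

Attach definiteness definite -ab → payebab.
Attach noun class class III -uch → payebabuch.
Attach case genitive -chi → payebabuchchi.
Attach number singular -ha → payebabuchchiha.
Apply vowel harmony: payebabuchchiha → payebebichchihe.
Apply epenthesis: payebebichchihe → payebebichuchihe.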